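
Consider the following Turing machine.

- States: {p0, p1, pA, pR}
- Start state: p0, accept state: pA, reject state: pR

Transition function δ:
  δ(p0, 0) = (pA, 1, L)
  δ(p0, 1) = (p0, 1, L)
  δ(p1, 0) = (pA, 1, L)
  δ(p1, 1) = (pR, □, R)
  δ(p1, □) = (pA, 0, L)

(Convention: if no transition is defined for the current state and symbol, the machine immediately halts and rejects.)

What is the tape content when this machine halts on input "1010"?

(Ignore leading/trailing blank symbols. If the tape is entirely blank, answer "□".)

Execution trace:
Initial: [p0]1010
Step 1: δ(p0, 1) = (p0, 1, L) → [p0]□1010

No transition is defined for δ(p0, □). By convention the machine halts and rejects.

Final tape (ignoring leading/trailing blanks): 1010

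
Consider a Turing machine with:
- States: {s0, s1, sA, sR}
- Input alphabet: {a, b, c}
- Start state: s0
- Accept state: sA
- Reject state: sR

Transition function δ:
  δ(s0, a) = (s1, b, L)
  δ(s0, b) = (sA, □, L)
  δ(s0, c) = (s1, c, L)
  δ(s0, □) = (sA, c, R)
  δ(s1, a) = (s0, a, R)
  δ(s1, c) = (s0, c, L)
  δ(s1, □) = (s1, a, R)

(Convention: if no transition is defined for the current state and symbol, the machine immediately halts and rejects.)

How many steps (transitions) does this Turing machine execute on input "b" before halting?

Execution trace:
Initial: [s0]b
Step 1: δ(s0, b) = (sA, □, L) → [sA]□□

The machine reaches the accept state sA and halts.

The machine executed 1 step before halting.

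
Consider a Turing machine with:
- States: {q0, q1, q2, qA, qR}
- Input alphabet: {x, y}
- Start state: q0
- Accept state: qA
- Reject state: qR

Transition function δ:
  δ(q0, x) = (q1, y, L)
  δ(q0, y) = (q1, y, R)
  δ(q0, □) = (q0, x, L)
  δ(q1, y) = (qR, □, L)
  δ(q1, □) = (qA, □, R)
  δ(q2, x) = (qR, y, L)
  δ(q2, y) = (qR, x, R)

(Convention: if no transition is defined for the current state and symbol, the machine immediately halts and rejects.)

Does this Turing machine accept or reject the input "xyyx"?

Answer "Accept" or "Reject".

Execution trace:
Initial: [q0]xyyx
Step 1: δ(q0, x) = (q1, y, L) → [q1]□yyyx
Step 2: δ(q1, □) = (qA, □, R) → □[qA]yyyx

The machine reaches the accept state qA and halts.

Answer: Accept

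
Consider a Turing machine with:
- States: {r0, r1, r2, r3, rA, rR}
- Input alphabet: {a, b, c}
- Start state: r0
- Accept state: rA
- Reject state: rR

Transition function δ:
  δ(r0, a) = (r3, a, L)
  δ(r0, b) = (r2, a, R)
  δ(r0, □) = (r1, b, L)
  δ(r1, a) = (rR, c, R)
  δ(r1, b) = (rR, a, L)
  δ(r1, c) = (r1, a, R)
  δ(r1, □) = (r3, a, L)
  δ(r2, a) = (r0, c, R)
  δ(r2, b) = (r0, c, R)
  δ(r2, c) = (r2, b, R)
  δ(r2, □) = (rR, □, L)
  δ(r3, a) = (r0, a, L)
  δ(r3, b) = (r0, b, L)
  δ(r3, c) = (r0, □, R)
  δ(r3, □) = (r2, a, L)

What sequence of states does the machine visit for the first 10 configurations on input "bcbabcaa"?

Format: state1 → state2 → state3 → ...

Execution trace:
Initial: [r0]bcbabcaa
Step 1: δ(r0, b) = (r2, a, R) → a[r2]cbabcaa
Step 2: δ(r2, c) = (r2, b, R) → ab[r2]babcaa
Step 3: δ(r2, b) = (r0, c, R) → abc[r0]abcaa
Step 4: δ(r0, a) = (r3, a, L) → ab[r3]cabcaa
Step 5: δ(r3, c) = (r0, □, R) → ab□[r0]abcaa
Step 6: δ(r0, a) = (r3, a, L) → ab[r3]□abcaa
Step 7: δ(r3, □) = (r2, a, L) → a[r2]baabcaa
Step 8: δ(r2, b) = (r0, c, R) → ac[r0]aabcaa
Step 9: δ(r0, a) = (r3, a, L) → a[r3]caabcaa

State sequence: r0 → r2 → r2 → r0 → r3 → r0 → r3 → r2 → r0 → r3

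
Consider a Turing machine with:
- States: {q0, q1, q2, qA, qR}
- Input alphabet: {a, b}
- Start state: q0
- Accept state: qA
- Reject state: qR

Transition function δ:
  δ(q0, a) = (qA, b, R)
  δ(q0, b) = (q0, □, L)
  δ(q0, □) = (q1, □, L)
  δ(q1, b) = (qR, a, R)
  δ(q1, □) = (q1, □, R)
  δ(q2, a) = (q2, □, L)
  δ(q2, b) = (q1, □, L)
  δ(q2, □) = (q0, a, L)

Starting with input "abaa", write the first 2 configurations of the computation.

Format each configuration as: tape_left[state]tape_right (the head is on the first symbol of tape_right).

Transitions applied:
Step 1: δ(q0, a) = (qA, b, R)

The first 2 configurations are:
[q0]abaa ⊢ b[qA]baa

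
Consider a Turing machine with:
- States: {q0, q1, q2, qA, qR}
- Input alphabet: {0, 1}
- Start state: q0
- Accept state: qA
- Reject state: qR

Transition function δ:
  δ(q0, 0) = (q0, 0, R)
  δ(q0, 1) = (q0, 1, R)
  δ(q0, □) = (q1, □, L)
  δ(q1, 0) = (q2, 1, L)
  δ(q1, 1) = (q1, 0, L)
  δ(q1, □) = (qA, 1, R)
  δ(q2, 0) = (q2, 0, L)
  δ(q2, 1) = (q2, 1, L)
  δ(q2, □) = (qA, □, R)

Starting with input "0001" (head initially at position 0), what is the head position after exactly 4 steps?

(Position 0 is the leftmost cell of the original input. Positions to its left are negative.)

Execution trace (head position shown):
Step 0: [q0]0001  (head at position 0)
Step 1: move right → 0[q0]001  (head at position 1)
Step 2: move right → 00[q0]01  (head at position 2)
Step 3: move right → 000[q0]1  (head at position 3)
Step 4: move right → 0001[q0]□  (head at position 4)

After 4 steps, the head is at position 4.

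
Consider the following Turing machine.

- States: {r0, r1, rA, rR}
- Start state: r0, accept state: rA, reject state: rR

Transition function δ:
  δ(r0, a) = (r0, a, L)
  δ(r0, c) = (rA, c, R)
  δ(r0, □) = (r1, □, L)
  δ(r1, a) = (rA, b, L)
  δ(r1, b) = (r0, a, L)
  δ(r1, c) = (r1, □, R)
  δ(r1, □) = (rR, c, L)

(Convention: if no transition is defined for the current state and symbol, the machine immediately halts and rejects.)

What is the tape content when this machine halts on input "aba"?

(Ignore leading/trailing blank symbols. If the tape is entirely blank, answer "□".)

Execution trace:
Initial: [r0]aba
Step 1: δ(r0, a) = (r0, a, L) → [r0]□aba
Step 2: δ(r0, □) = (r1, □, L) → [r1]□□aba
Step 3: δ(r1, □) = (rR, c, L) → [rR]□c□aba

The machine reaches the reject state rR and halts.

Final tape (ignoring leading/trailing blanks): c□aba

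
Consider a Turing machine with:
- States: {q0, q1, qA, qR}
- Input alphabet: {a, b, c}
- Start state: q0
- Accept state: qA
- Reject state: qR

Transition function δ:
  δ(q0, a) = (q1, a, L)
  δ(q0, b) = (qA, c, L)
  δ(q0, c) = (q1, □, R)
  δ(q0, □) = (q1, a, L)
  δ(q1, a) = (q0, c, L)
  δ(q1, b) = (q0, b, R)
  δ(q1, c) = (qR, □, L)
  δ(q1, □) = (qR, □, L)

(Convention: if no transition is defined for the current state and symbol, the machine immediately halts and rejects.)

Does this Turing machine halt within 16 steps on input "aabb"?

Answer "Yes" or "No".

Execution trace:
Initial: [q0]aabb
Step 1: δ(q0, a) = (q1, a, L) → [q1]□aabb
Step 2: δ(q1, □) = (qR, □, L) → [qR]□□aabb

The machine reaches the reject state qR and halts.
The machine halted after 2 steps (within the 16-step bound).

Answer: Yes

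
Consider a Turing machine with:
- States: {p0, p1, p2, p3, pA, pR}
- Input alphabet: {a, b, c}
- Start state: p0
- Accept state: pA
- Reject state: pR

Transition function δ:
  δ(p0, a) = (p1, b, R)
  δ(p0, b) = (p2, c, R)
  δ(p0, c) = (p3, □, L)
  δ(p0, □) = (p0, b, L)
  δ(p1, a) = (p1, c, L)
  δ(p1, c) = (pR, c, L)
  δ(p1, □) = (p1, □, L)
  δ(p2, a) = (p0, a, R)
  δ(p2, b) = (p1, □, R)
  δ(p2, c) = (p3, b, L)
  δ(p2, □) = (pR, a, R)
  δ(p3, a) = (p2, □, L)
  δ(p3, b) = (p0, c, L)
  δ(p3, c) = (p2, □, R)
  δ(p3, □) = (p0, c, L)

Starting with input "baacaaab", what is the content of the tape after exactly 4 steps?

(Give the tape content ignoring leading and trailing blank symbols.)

Execution trace:
Initial: [p0]baacaaab
Step 1: δ(p0, b) = (p2, c, R) → c[p2]aacaaab
Step 2: δ(p2, a) = (p0, a, R) → ca[p0]acaaab
Step 3: δ(p0, a) = (p1, b, R) → cab[p1]caaab
Step 4: δ(p1, c) = (pR, c, L) → ca[pR]bcaaab

The machine reaches the reject state pR and halts.

After 4 steps, the tape (ignoring leading/trailing blanks) is: cabcaaab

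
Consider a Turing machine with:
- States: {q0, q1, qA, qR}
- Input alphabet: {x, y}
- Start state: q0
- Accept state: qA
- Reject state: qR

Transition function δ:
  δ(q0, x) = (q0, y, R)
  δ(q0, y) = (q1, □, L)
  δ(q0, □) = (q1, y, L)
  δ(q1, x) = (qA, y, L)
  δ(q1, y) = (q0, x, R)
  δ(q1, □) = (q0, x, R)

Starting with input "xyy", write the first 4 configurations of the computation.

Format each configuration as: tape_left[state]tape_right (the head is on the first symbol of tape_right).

Transitions applied:
Step 1: δ(q0, x) = (q0, y, R)
Step 2: δ(q0, y) = (q1, □, L)
Step 3: δ(q1, y) = (q0, x, R)

The first 4 configurations are:
[q0]xyy ⊢ y[q0]yy ⊢ [q1]y□y ⊢ x[q0]□y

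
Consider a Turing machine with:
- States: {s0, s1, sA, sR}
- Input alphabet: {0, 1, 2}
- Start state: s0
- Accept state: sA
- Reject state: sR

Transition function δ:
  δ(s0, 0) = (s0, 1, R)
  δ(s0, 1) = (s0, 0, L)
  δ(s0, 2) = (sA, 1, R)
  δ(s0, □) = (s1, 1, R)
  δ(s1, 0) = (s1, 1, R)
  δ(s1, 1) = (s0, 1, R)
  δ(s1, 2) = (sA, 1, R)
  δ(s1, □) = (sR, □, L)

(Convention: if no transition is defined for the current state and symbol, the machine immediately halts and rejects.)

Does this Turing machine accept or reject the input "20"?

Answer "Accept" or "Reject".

Execution trace:
Initial: [s0]20
Step 1: δ(s0, 2) = (sA, 1, R) → 1[sA]0

The machine reaches the accept state sA and halts.

Answer: Accept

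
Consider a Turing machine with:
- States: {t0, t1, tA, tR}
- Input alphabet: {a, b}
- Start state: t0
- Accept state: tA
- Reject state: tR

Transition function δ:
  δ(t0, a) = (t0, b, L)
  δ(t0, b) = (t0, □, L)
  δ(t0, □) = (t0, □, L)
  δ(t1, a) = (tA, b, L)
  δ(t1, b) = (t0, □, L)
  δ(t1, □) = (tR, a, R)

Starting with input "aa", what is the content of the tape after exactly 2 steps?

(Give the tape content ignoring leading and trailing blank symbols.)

Execution trace:
Initial: [t0]aa
Step 1: δ(t0, a) = (t0, b, L) → [t0]□ba
Step 2: δ(t0, □) = (t0, □, L) → [t0]□□ba

After 2 steps, the tape (ignoring leading/trailing blanks) is: ba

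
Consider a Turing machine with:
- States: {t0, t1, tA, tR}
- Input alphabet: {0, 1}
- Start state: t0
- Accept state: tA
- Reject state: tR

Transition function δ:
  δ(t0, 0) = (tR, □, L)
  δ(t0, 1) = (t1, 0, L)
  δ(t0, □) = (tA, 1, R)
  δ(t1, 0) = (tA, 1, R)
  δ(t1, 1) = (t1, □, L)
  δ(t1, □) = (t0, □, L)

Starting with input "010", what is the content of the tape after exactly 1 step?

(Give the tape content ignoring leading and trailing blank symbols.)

Execution trace:
Initial: [t0]010
Step 1: δ(t0, 0) = (tR, □, L) → [tR]□□10

The machine reaches the reject state tR and halts.

After 1 step, the tape (ignoring leading/trailing blanks) is: 10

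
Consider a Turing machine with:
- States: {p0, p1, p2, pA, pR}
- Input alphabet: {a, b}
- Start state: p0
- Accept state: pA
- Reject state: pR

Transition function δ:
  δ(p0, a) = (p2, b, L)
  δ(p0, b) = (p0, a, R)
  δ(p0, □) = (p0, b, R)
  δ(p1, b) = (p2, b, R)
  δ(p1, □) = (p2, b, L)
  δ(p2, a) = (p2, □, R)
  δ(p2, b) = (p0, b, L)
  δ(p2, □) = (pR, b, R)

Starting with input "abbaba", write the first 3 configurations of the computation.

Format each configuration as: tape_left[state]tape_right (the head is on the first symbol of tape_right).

Transitions applied:
Step 1: δ(p0, a) = (p2, b, L)
Step 2: δ(p2, □) = (pR, b, R)

The first 3 configurations are:
[p0]abbaba ⊢ [p2]□bbbaba ⊢ b[pR]bbbaba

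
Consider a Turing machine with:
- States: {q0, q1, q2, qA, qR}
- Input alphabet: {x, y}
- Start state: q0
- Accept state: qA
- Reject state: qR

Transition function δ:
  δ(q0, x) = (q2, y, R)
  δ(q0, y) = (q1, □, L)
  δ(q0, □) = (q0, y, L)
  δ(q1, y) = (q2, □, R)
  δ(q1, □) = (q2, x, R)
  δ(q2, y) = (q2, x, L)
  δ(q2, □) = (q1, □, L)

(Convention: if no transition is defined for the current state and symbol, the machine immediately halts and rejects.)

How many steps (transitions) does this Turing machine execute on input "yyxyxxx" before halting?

Execution trace:
Initial: [q0]yyxyxxx
Step 1: δ(q0, y) = (q1, □, L) → [q1]□□yxyxxx
Step 2: δ(q1, □) = (q2, x, R) → x[q2]□yxyxxx
Step 3: δ(q2, □) = (q1, □, L) → [q1]x□yxyxxx

No transition is defined for δ(q1, x). By convention the machine halts and rejects.

The machine executed 3 steps before halting.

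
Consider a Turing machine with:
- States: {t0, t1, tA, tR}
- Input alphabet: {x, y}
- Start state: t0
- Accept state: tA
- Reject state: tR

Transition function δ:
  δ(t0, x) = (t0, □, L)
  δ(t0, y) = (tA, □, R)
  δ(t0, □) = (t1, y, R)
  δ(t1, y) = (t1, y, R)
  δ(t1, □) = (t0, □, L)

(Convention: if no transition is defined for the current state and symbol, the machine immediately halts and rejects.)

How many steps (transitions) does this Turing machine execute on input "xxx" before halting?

Execution trace:
Initial: [t0]xxx
Step 1: δ(t0, x) = (t0, □, L) → [t0]□□xx
Step 2: δ(t0, □) = (t1, y, R) → y[t1]□xx
Step 3: δ(t1, □) = (t0, □, L) → [t0]y□xx
Step 4: δ(t0, y) = (tA, □, R) → □[tA]□xx

The machine reaches the accept state tA and halts.

The machine executed 4 steps before halting.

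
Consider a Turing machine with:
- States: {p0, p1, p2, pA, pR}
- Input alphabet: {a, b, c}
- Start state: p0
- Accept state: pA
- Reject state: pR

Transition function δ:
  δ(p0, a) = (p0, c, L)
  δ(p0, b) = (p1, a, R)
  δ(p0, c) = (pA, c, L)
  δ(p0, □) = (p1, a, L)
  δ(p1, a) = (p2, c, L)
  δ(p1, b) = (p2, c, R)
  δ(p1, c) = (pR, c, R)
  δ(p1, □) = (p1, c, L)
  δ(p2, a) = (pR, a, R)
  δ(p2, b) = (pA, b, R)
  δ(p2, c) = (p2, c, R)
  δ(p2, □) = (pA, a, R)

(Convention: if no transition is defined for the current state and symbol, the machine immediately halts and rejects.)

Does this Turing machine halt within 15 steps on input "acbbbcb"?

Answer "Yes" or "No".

Execution trace:
Initial: [p0]acbbbcb
Step 1: δ(p0, a) = (p0, c, L) → [p0]□ccbbbcb
Step 2: δ(p0, □) = (p1, a, L) → [p1]□accbbbcb
Step 3: δ(p1, □) = (p1, c, L) → [p1]□caccbbbcb
Step 4: δ(p1, □) = (p1, c, L) → [p1]□ccaccbbbcb
Step 5: δ(p1, □) = (p1, c, L) → [p1]□cccaccbbbcb
Step 6: δ(p1, □) = (p1, c, L) → [p1]□ccccaccbbbcb
Step 7: δ(p1, □) = (p1, c, L) → [p1]□cccccaccbbbcb
Step 8: δ(p1, □) = (p1, c, L) → [p1]□ccccccaccbbbcb
Step 9: δ(p1, □) = (p1, c, L) → [p1]□cccccccaccbbbcb
Step 10: δ(p1, □) = (p1, c, L) → [p1]□ccccccccaccbbbcb
Step 11: δ(p1, □) = (p1, c, L) → [p1]□cccccccccaccbbbcb
Step 12: δ(p1, □) = (p1, c, L) → [p1]□ccccccccccaccbbbcb
Step 13: δ(p1, □) = (p1, c, L) → [p1]□cccccccccccaccbbbcb
Step 14: δ(p1, □) = (p1, c, L) → [p1]□ccccccccccccaccbbbcb
Step 15: δ(p1, □) = (p1, c, L) → [p1]□cccccccccccccaccbbbcb

The machine has not reached a halting state after 15 steps.
The machine did not halt within the 15-step bound.

Answer: No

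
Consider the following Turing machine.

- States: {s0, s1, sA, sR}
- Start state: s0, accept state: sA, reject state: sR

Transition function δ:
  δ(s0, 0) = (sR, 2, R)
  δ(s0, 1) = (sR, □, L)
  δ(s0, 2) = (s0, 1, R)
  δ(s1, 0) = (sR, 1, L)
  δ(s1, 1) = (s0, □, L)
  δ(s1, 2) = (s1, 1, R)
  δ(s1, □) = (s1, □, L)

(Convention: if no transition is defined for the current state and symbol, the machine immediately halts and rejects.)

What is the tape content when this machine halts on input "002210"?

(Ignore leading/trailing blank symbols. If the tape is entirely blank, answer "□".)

Execution trace:
Initial: [s0]002210
Step 1: δ(s0, 0) = (sR, 2, R) → 2[sR]02210

The machine reaches the reject state sR and halts.

Final tape (ignoring leading/trailing blanks): 202210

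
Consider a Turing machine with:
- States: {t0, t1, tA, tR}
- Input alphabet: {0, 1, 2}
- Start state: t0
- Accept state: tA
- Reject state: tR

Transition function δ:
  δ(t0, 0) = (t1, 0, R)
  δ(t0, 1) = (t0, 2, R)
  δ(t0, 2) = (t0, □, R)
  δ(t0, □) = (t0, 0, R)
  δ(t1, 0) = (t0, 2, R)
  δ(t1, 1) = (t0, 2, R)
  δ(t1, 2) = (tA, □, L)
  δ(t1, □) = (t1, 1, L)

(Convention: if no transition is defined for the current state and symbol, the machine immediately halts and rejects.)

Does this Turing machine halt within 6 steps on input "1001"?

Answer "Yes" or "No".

Execution trace:
Initial: [t0]1001
Step 1: δ(t0, 1) = (t0, 2, R) → 2[t0]001
Step 2: δ(t0, 0) = (t1, 0, R) → 20[t1]01
Step 3: δ(t1, 0) = (t0, 2, R) → 202[t0]1
Step 4: δ(t0, 1) = (t0, 2, R) → 2022[t0]□
Step 5: δ(t0, □) = (t0, 0, R) → 20220[t0]□
Step 6: δ(t0, □) = (t0, 0, R) → 202200[t0]□

The machine has not reached a halting state after 6 steps.
The machine did not halt within the 6-step bound.

Answer: No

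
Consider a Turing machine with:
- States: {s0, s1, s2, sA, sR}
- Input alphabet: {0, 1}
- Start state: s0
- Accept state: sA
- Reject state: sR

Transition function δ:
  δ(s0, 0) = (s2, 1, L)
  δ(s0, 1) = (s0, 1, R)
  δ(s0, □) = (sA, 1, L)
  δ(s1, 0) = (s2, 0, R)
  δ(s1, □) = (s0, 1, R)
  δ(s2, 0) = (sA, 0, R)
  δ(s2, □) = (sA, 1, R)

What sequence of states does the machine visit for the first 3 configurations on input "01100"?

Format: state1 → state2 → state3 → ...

Execution trace:
Initial: [s0]01100
Step 1: δ(s0, 0) = (s2, 1, L) → [s2]□11100
Step 2: δ(s2, □) = (sA, 1, R) → 1[sA]11100

The machine reaches the accept state sA and halts.

State sequence: s0 → s2 → sA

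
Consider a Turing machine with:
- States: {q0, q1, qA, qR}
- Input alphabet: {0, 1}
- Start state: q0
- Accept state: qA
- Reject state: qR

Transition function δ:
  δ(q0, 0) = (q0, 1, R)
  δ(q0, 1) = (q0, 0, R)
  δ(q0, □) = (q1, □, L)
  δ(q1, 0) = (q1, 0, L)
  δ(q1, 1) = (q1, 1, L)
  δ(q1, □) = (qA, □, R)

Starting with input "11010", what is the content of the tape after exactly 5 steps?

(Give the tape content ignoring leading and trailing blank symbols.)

Execution trace:
Initial: [q0]11010
Step 1: δ(q0, 1) = (q0, 0, R) → 0[q0]1010
Step 2: δ(q0, 1) = (q0, 0, R) → 00[q0]010
Step 3: δ(q0, 0) = (q0, 1, R) → 001[q0]10
Step 4: δ(q0, 1) = (q0, 0, R) → 0010[q0]0
Step 5: δ(q0, 0) = (q0, 1, R) → 00101[q0]□

After 5 steps, the tape (ignoring leading/trailing blanks) is: 00101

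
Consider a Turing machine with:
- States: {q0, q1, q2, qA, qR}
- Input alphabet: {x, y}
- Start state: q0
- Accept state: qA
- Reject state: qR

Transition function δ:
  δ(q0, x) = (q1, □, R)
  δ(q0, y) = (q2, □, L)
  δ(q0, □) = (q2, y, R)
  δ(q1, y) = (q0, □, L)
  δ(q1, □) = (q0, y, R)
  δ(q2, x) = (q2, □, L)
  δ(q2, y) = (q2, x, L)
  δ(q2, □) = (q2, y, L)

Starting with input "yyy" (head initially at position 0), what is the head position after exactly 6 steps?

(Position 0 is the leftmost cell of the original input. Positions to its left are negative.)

Execution trace (head position shown):
Step 0: [q0]yyy  (head at position 0)
Step 1: move left → [q2]□□yy  (head at position -1)
Step 2: move left → [q2]□y□yy  (head at position -2)
Step 3: move left → [q2]□yy□yy  (head at position -3)
Step 4: move left → [q2]□yyy□yy  (head at position -4)
Step 5: move left → [q2]□yyyy□yy  (head at position -5)
Step 6: move left → [q2]□yyyyy□yy  (head at position -6)

After 6 steps, the head is at position -6.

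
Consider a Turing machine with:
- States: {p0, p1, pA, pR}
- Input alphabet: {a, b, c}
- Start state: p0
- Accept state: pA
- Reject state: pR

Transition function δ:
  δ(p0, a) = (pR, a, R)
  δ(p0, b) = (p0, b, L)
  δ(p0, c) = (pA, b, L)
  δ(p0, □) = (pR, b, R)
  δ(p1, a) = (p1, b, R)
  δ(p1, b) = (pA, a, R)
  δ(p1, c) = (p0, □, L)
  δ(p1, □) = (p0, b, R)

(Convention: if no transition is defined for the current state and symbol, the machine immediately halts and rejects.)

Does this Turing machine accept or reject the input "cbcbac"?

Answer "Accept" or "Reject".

Execution trace:
Initial: [p0]cbcbac
Step 1: δ(p0, c) = (pA, b, L) → [pA]□bbcbac

The machine reaches the accept state pA and halts.

Answer: Accept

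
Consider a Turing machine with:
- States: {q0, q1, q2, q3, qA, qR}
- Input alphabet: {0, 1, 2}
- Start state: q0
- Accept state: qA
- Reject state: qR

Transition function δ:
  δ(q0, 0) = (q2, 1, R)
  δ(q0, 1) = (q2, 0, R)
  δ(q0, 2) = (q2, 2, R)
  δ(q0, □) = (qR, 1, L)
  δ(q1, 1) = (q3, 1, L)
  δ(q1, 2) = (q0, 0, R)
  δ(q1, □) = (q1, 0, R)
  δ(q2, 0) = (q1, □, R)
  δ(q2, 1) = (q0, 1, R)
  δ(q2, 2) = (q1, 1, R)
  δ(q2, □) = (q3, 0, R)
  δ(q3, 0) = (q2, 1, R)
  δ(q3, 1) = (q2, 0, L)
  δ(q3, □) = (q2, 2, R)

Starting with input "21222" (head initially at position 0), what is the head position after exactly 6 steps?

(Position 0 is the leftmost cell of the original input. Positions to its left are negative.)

Execution trace (head position shown):
Step 0: [q0]21222  (head at position 0)
Step 1: move right → 2[q2]1222  (head at position 1)
Step 2: move right → 21[q0]222  (head at position 2)
Step 3: move right → 212[q2]22  (head at position 3)
Step 4: move right → 2121[q1]2  (head at position 4)
Step 5: move right → 21210[q0]□  (head at position 5)
Step 6: move left → 2121[qR]01  (head at position 4)

After 6 steps, the head is at position 4.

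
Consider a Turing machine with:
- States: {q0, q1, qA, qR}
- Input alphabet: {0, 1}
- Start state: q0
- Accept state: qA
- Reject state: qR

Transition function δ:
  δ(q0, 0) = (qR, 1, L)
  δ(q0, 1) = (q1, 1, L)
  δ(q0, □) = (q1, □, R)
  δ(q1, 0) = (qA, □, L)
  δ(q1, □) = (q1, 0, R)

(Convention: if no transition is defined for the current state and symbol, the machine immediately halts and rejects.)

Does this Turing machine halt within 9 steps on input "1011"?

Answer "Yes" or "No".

Execution trace:
Initial: [q0]1011
Step 1: δ(q0, 1) = (q1, 1, L) → [q1]□1011
Step 2: δ(q1, □) = (q1, 0, R) → 0[q1]1011

No transition is defined for δ(q1, 1). By convention the machine halts and rejects.
The machine halted after 2 steps (within the 9-step bound).

Answer: Yes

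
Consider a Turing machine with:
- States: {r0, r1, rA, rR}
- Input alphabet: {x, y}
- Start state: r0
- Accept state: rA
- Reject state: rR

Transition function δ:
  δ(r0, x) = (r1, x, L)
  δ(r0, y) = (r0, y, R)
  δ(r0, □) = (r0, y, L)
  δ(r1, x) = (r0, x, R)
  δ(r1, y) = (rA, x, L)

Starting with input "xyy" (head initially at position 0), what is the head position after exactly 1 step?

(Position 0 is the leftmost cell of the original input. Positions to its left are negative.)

Execution trace (head position shown):
Step 0: [r0]xyy  (head at position 0)
Step 1: move left → [r1]□xyy  (head at position -1)

After 1 step, the head is at position -1.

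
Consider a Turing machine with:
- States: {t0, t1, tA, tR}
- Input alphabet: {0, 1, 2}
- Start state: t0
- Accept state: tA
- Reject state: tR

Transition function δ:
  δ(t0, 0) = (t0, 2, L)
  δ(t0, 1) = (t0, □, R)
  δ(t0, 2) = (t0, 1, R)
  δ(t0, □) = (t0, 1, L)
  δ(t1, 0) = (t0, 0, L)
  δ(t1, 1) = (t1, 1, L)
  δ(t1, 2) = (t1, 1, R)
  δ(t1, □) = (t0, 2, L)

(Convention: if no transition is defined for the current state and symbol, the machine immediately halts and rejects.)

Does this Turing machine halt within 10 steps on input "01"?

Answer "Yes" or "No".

Execution trace:
Initial: [t0]01
Step 1: δ(t0, 0) = (t0, 2, L) → [t0]□21
Step 2: δ(t0, □) = (t0, 1, L) → [t0]□121
Step 3: δ(t0, □) = (t0, 1, L) → [t0]□1121
Step 4: δ(t0, □) = (t0, 1, L) → [t0]□11121
Step 5: δ(t0, □) = (t0, 1, L) → [t0]□111121
Step 6: δ(t0, □) = (t0, 1, L) → [t0]□1111121
Step 7: δ(t0, □) = (t0, 1, L) → [t0]□11111121
Step 8: δ(t0, □) = (t0, 1, L) → [t0]□111111121
Step 9: δ(t0, □) = (t0, 1, L) → [t0]□1111111121
Step 10: δ(t0, □) = (t0, 1, L) → [t0]□11111111121

The machine has not reached a halting state after 10 steps.
The machine did not halt within the 10-step bound.

Answer: No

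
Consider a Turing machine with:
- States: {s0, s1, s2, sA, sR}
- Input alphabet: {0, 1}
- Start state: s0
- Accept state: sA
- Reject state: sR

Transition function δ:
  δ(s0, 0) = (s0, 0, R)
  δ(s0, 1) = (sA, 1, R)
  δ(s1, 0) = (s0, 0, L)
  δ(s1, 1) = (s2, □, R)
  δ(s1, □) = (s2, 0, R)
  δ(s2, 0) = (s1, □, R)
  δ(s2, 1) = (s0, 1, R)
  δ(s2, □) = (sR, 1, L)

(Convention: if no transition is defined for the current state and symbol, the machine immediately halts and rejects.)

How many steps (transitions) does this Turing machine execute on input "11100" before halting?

Execution trace:
Initial: [s0]11100
Step 1: δ(s0, 1) = (sA, 1, R) → 1[sA]1100

The machine reaches the accept state sA and halts.

The machine executed 1 step before halting.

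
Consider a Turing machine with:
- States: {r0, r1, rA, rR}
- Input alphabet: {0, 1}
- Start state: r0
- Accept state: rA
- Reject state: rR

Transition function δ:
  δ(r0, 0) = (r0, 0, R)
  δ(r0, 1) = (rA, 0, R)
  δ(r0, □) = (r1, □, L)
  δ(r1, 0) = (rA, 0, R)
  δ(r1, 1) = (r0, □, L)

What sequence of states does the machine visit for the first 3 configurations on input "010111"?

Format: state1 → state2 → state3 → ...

Execution trace:
Initial: [r0]010111
Step 1: δ(r0, 0) = (r0, 0, R) → 0[r0]10111
Step 2: δ(r0, 1) = (rA, 0, R) → 00[rA]0111

The machine reaches the accept state rA and halts.

State sequence: r0 → r0 → rA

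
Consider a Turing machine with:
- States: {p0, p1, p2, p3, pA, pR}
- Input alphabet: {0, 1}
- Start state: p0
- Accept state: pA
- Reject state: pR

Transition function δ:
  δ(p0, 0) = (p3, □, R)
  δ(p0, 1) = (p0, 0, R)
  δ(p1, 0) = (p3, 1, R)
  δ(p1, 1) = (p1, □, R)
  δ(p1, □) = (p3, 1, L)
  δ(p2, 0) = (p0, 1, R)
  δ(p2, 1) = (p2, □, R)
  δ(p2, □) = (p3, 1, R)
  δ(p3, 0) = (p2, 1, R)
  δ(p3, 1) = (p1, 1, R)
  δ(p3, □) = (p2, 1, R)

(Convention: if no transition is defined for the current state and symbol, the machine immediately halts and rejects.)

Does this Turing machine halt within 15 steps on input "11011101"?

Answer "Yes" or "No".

Execution trace:
Initial: [p0]11011101
Step 1: δ(p0, 1) = (p0, 0, R) → 0[p0]1011101
Step 2: δ(p0, 1) = (p0, 0, R) → 00[p0]011101
Step 3: δ(p0, 0) = (p3, □, R) → 00□[p3]11101
Step 4: δ(p3, 1) = (p1, 1, R) → 00□1[p1]1101
Step 5: δ(p1, 1) = (p1, □, R) → 00□1□[p1]101
Step 6: δ(p1, 1) = (p1, □, R) → 00□1□□[p1]01
Step 7: δ(p1, 0) = (p3, 1, R) → 00□1□□1[p3]1
Step 8: δ(p3, 1) = (p1, 1, R) → 00□1□□11[p1]□
Step 9: δ(p1, □) = (p3, 1, L) → 00□1□□1[p3]11
Step 10: δ(p3, 1) = (p1, 1, R) → 00□1□□11[p1]1
Step 11: δ(p1, 1) = (p1, □, R) → 00□1□□11□[p1]□
Step 12: δ(p1, □) = (p3, 1, L) → 00□1□□11[p3]□1
Step 13: δ(p3, □) = (p2, 1, R) → 00□1□□111[p2]1
Step 14: δ(p2, 1) = (p2, □, R) → 00□1□□111□[p2]□
Step 15: δ(p2, □) = (p3, 1, R) → 00□1□□111□1[p3]□

The machine has not reached a halting state after 15 steps.
The machine did not halt within the 15-step bound.

Answer: No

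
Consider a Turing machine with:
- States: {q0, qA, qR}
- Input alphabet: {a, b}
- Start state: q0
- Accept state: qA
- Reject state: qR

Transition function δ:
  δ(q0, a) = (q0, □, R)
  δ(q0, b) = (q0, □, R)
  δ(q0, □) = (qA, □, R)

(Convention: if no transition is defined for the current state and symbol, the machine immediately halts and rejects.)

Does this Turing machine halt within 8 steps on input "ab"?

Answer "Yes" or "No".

Execution trace:
Initial: [q0]ab
Step 1: δ(q0, a) = (q0, □, R) → □[q0]b
Step 2: δ(q0, b) = (q0, □, R) → □□[q0]□
Step 3: δ(q0, □) = (qA, □, R) → □□□[qA]□

The machine reaches the accept state qA and halts.
The machine halted after 3 steps (within the 8-step bound).

Answer: Yes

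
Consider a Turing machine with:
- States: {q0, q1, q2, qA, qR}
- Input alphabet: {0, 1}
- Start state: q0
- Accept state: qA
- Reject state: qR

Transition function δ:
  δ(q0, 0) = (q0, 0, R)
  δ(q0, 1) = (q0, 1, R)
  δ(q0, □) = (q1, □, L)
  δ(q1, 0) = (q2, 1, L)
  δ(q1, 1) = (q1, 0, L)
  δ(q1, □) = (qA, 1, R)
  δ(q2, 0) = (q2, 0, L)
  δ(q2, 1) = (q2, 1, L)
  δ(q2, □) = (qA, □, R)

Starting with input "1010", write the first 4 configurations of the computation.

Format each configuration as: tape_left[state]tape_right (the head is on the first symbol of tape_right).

Transitions applied:
Step 1: δ(q0, 1) = (q0, 1, R)
Step 2: δ(q0, 0) = (q0, 0, R)
Step 3: δ(q0, 1) = (q0, 1, R)

The first 4 configurations are:
[q0]1010 ⊢ 1[q0]010 ⊢ 10[q0]10 ⊢ 101[q0]0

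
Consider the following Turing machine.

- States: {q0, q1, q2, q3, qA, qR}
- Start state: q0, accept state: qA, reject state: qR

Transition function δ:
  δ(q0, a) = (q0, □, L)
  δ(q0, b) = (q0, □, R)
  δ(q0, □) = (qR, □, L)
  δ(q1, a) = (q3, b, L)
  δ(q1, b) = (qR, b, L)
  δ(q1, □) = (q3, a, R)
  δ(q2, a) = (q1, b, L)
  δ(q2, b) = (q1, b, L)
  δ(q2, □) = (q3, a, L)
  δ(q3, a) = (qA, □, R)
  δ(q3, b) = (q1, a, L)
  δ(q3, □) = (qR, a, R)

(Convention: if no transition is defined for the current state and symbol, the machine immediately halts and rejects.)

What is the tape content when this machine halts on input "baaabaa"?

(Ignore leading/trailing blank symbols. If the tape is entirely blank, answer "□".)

Execution trace:
Initial: [q0]baaabaa
Step 1: δ(q0, b) = (q0, □, R) → □[q0]aaabaa
Step 2: δ(q0, a) = (q0, □, L) → [q0]□□aabaa
Step 3: δ(q0, □) = (qR, □, L) → [qR]□□□aabaa

The machine reaches the reject state qR and halts.

Final tape (ignoring leading/trailing blanks): aabaa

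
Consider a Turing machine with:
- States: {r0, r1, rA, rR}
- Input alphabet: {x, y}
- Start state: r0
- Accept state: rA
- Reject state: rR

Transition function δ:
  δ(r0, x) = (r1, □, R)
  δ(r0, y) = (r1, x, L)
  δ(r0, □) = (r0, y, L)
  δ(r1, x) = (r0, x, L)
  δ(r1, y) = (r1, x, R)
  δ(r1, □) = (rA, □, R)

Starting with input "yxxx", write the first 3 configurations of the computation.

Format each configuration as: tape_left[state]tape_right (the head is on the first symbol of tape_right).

Transitions applied:
Step 1: δ(r0, y) = (r1, x, L)
Step 2: δ(r1, □) = (rA, □, R)

The first 3 configurations are:
[r0]yxxx ⊢ [r1]□xxxx ⊢ □[rA]xxxx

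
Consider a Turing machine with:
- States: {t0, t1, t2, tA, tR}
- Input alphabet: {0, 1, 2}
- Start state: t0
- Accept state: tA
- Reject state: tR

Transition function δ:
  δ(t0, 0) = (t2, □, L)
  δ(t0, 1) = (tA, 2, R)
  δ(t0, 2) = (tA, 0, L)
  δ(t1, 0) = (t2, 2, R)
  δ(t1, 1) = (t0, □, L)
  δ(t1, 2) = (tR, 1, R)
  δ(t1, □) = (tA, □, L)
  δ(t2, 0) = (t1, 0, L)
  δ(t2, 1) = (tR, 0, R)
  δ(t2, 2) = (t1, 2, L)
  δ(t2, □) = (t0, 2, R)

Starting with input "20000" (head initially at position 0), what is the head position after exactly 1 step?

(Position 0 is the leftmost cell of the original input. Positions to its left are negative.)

Execution trace (head position shown):
Step 0: [t0]20000  (head at position 0)
Step 1: move left → [tA]□00000  (head at position -1)

After 1 step, the head is at position -1.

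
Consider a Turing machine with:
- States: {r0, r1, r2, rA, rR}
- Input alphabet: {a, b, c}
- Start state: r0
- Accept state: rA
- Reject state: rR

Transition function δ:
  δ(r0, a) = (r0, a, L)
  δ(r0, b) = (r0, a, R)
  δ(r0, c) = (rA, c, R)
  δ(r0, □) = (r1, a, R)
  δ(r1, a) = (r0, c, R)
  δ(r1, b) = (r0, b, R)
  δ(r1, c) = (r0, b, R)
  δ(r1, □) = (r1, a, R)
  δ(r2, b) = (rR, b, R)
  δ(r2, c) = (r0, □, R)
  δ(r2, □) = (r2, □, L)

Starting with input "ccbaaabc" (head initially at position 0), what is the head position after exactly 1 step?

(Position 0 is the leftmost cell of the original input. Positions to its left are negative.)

Execution trace (head position shown):
Step 0: [r0]ccbaaabc  (head at position 0)
Step 1: move right → c[rA]cbaaabc  (head at position 1)

After 1 step, the head is at position 1.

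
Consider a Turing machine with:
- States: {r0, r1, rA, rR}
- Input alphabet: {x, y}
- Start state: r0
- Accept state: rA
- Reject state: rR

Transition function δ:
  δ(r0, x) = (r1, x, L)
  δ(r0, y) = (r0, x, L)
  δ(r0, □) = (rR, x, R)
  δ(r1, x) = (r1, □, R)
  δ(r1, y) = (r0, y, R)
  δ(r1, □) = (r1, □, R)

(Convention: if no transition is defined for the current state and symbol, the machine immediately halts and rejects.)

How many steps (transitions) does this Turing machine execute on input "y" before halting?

Execution trace:
Initial: [r0]y
Step 1: δ(r0, y) = (r0, x, L) → [r0]□x
Step 2: δ(r0, □) = (rR, x, R) → x[rR]x

The machine reaches the reject state rR and halts.

The machine executed 2 steps before halting.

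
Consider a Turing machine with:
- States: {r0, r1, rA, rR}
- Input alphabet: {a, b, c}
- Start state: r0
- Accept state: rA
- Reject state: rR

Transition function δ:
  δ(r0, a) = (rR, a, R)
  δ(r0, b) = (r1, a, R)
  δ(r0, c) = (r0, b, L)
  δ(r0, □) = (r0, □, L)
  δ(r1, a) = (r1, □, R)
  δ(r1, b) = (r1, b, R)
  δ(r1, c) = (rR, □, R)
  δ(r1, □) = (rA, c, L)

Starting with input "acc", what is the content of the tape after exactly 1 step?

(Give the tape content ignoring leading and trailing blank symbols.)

Execution trace:
Initial: [r0]acc
Step 1: δ(r0, a) = (rR, a, R) → a[rR]cc

The machine reaches the reject state rR and halts.

After 1 step, the tape (ignoring leading/trailing blanks) is: acc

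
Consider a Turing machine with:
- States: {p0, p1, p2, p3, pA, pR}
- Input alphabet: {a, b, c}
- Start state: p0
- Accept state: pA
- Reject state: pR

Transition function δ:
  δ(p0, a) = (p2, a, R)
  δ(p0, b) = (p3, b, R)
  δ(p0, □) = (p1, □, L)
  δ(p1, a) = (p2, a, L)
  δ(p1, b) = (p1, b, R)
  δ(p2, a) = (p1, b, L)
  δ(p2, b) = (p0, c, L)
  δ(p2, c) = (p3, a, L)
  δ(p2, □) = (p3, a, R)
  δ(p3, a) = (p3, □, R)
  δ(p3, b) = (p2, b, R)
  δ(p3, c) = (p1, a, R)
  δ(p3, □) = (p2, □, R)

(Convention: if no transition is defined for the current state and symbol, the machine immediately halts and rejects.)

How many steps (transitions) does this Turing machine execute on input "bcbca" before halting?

Execution trace:
Initial: [p0]bcbca
Step 1: δ(p0, b) = (p3, b, R) → b[p3]cbca
Step 2: δ(p3, c) = (p1, a, R) → ba[p1]bca
Step 3: δ(p1, b) = (p1, b, R) → bab[p1]ca

No transition is defined for δ(p1, c). By convention the machine halts and rejects.

The machine executed 3 steps before halting.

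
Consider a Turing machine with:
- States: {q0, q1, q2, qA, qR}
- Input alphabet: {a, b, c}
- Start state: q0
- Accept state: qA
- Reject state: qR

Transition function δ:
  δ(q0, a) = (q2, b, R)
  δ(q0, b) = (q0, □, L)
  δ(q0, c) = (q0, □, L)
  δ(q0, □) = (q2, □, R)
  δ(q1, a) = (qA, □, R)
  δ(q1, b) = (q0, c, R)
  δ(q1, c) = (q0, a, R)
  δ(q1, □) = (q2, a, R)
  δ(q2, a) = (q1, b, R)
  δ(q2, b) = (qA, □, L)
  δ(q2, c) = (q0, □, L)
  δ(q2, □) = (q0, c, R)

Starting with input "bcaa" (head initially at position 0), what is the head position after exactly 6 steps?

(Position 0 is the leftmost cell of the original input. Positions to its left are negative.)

Execution trace (head position shown):
Step 0: [q0]bcaa  (head at position 0)
Step 1: move left → [q0]□□caa  (head at position -1)
Step 2: move right → □[q2]□caa  (head at position 0)
Step 3: move right → □c[q0]caa  (head at position 1)
Step 4: move left → □[q0]c□aa  (head at position 0)
Step 5: move left → [q0]□□□aa  (head at position -1)
Step 6: move right → □[q2]□□aa  (head at position 0)

After 6 steps, the head is at position 0.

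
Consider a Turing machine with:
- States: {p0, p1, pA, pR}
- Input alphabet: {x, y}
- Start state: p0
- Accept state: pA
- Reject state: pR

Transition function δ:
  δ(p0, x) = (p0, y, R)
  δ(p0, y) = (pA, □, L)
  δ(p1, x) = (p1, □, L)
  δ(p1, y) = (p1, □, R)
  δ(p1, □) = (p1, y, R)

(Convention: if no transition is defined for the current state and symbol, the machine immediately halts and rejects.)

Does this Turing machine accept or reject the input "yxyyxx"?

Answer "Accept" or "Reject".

Execution trace:
Initial: [p0]yxyyxx
Step 1: δ(p0, y) = (pA, □, L) → [pA]□□xyyxx

The machine reaches the accept state pA and halts.

Answer: Accept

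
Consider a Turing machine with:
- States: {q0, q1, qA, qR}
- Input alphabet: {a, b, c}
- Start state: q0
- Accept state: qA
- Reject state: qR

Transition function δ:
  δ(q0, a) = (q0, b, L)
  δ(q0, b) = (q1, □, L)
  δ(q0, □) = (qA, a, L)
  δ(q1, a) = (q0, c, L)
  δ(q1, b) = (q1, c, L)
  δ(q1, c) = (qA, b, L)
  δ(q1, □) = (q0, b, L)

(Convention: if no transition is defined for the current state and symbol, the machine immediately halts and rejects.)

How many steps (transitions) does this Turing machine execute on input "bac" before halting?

Execution trace:
Initial: [q0]bac
Step 1: δ(q0, b) = (q1, □, L) → [q1]□□ac
Step 2: δ(q1, □) = (q0, b, L) → [q0]□b□ac
Step 3: δ(q0, □) = (qA, a, L) → [qA]□ab□ac

The machine reaches the accept state qA and halts.

The machine executed 3 steps before halting.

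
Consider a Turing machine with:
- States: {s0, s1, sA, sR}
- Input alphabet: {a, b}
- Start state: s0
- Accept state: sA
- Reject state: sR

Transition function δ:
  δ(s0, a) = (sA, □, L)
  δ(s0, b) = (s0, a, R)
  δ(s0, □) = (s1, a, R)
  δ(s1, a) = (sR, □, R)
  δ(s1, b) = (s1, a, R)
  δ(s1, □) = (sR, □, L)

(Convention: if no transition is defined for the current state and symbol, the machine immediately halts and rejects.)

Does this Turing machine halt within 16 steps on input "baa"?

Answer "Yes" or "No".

Execution trace:
Initial: [s0]baa
Step 1: δ(s0, b) = (s0, a, R) → a[s0]aa
Step 2: δ(s0, a) = (sA, □, L) → [sA]a□a

The machine reaches the accept state sA and halts.
The machine halted after 2 steps (within the 16-step bound).

Answer: Yes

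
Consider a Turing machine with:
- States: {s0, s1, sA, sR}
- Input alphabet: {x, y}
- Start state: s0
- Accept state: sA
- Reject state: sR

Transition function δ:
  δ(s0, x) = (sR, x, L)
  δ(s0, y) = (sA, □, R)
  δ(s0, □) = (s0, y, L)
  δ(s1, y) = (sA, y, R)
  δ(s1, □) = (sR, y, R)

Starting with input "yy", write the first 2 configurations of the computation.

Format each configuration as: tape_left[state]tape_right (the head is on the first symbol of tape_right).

Transitions applied:
Step 1: δ(s0, y) = (sA, □, R)

The first 2 configurations are:
[s0]yy ⊢ □[sA]y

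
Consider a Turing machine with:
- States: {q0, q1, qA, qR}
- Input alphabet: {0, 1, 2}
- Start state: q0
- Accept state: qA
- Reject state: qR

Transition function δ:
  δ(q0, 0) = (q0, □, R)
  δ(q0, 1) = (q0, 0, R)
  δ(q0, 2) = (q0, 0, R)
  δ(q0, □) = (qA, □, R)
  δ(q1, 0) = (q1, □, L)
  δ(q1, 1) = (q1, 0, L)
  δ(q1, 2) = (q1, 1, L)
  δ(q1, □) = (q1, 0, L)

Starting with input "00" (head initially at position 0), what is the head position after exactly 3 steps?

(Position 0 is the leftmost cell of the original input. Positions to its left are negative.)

Execution trace (head position shown):
Step 0: [q0]00  (head at position 0)
Step 1: move right → □[q0]0  (head at position 1)
Step 2: move right → □□[q0]□  (head at position 2)
Step 3: move right → □□□[qA]□  (head at position 3)

After 3 steps, the head is at position 3.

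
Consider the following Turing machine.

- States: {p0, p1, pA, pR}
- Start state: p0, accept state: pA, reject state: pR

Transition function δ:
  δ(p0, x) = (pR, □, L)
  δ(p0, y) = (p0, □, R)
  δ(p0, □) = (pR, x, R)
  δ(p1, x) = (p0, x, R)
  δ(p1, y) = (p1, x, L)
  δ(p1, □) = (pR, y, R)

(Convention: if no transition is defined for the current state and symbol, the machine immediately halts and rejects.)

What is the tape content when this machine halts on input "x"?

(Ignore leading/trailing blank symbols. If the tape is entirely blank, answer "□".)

Execution trace:
Initial: [p0]x
Step 1: δ(p0, x) = (pR, □, L) → [pR]□□

The machine reaches the reject state pR and halts.

Final tape (ignoring leading/trailing blanks): □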